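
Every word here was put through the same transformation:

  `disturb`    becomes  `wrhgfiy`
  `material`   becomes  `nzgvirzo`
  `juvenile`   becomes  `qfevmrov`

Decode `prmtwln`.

kingdom

Each pair mirrors across the alphabet (d↔w, i↔r, s↔h): positions sum to 25. This is the alphabet-reversal cipher (Atbash): a becomes z, b becomes y, etc.
Undoing it on prmtwln: p↔k, r↔i, m↔n, t↔g, w↔d, l↔o, n↔m.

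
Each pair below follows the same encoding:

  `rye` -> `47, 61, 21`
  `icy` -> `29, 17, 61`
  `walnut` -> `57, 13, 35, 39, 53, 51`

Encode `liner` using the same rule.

r(#18)→47 and y(#25)→61: differences scale by 2, so n = 2·pos + 11. The formula is n = 2×(alphabet index, a=1) + 11.
On liner: l=12→35, i=9→29, n=14→39, e=5→21, r=18→47.

35, 29, 39, 21, 47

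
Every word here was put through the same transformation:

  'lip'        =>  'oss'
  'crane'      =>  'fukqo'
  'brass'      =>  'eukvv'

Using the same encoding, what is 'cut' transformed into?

few

The shift depends on letter class: consonant l→o is +3, but vowel i→s is +10. The rule splits by letter class: vowels +10, consonants +3.
Applying it to cut: c(cons)+3=f, u(vowel)+10=e, t(cons)+3=w.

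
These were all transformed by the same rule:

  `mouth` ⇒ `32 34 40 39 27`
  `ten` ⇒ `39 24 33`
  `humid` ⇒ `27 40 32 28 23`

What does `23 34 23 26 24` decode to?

dodge

Each letter is replaced by its alphabet position (a=1..z=26) + 19.
Decoding 23 34 23 26 24: 23→(23−19)÷1=4=d, 34→(34−19)÷1=15=o, 23→(23−19)÷1=4=d, 26→(26−19)÷1=7=g, 24→(24−19)÷1=5=e.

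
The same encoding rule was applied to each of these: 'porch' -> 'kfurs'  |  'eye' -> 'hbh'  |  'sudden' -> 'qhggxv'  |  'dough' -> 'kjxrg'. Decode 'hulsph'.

empire

Two steps: reverse the string, then apply a Caesar shift of +3.
Decoding hulsph: shift back: h−3=e, u−3=r, l−3=i, s−3=p, p−3=m, h−3=e → eripme; then reverse → empire.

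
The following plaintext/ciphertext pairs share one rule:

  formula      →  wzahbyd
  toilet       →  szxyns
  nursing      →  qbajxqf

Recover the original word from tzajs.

worst

f(5)→w(22) and o(14)→z(25) fit y≡9x+3 (mod 26); the inverse of 9 mod 26 is 3. Each letter's alphabet position (a=0..z=25) is mapped through 9·x+3 mod 26 — an affine cipher.
Undoing it on tzajs: t(19)→3·(19−3)≡22=w; z(25)→3·(25−3)≡14=o; a(0)→3·(0−3)≡17=r; j(9)→3·(9−3)≡18=s; s(18)→3·(18−3)≡19=t (all mod 26).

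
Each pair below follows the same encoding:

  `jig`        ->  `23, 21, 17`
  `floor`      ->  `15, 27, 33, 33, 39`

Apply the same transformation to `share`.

j(#10)→23 and i(#9)→21: differences scale by 2, so n = 2·pos + 3. Each letter becomes 2×(its alphabet position, a=1..z=26) + 3.
On share: s=19→41, h=8→19, a=1→5, r=18→39, e=5→13.

41, 19, 5, 39, 13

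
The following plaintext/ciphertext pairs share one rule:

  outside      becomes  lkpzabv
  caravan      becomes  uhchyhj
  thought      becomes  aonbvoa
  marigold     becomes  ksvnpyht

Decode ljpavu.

notice

Two steps: reverse the string, then apply a Caesar shift of +7.
Undoing it on ljpavu: shift back: l−7=e, j−7=c, p−7=i, a−7=t, v−7=o, u−7=n → eciton; then reverse → notice.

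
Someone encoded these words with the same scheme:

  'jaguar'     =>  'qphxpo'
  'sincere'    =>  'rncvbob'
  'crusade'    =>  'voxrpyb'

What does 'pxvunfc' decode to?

j(9)→q(16) and a(0)→p(15) fit y≡3x+15 (mod 26); the inverse of 3 mod 26 is 9. This is an affine cipher: with a=0,…,z=25, each position x becomes (3x+15) mod 26.
Decoding pxvunfc: p(15)→9·(15−15)≡0=a; x(23)→9·(23−15)≡20=u; v(21)→9·(21−15)≡2=c; u(20)→9·(20−15)≡19=t; n(13)→9·(13−15)≡8=i; f(5)→9·(5−15)≡14=o; c(2)→9·(2−15)≡13=n (all mod 26).

auction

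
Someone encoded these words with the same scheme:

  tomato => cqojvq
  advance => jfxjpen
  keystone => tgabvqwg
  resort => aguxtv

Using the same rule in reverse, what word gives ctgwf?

Shifts by position in tomato: pos 0: t→c (+9), pos 1: o→q (+2), pos 2: m→o (+2), pos 3: a→j (+9), pos 4: t→v (+2), pos 5: o→q (+2) — repeating every 3. It's a Vigenère-style cipher with numeric key [9,2,2]: position i shifts by key[i mod 3].
Reversing it on ctgwf: c−9=t, t−2=r, g−2=e, w−9=n, f−2=d.

trend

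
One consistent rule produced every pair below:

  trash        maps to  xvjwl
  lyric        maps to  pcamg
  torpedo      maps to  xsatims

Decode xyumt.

The shifts repeat in a cycle of length 3: positions 0,1,… shift by +4, +4, +9, then the pattern repeats.
Decoding xyumt: x−4=t, y−4=u, u−9=l, m−4=i, t−4=p.

tulip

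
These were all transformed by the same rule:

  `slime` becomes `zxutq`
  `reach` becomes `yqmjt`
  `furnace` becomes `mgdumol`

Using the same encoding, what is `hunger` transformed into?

Shifts by position in slime: pos 0: s→z (+7), pos 1: l→x (+12), pos 2: i→u (+12), pos 3: m→t (+7), pos 4: e→q (+12) — repeating every 3. It's a Vigenère-style cipher with numeric key [7,12,12]: position i shifts by key[i mod 3].
On hunger: h+7=o, u+12=g, n+12=z, g+7=n, e+12=q, r+12=d.

ogznqd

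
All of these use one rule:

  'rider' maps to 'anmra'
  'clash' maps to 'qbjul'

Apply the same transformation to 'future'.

nadcdo

The word is reversed, then every letter is shifted forward by 9.
On future: reverse → erutuf; then shift: e+9=n, r+9=a, u+9=d, t+9=c, u+9=d, f+9=o.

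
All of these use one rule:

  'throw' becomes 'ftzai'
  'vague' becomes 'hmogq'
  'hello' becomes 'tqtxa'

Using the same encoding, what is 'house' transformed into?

It's a Vigenère-style cipher with numeric key [12,12,8]: position i shifts by key[i mod 3].
Applying it to house: h+12=t, o+12=a, u+8=c, s+12=e, e+12=q.

taceq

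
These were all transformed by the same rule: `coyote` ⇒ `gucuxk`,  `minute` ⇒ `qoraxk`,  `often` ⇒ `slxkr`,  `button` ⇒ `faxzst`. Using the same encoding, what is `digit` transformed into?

Shifts by position in coyote: pos 0: c→g (+4), pos 1: o→u (+6), pos 2: y→c (+4), pos 3: o→u (+6) — repeating every 2. A repeating key of period 2 is used — shifts +4, +6 over and over.
For digit: d+4=h, i+6=o, g+4=k, i+6=o, t+4=x.

hokox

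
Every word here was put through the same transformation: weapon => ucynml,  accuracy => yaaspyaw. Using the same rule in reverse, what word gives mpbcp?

Compare letters: w→u is +24, e→c is +24, a→y is +24 — a constant shift. It's a constant shift of +24 (ROT24).
Reversing it on mpbcp: m−24=o, p−24=r, b−24=d, c−24=e, p−24=r.

order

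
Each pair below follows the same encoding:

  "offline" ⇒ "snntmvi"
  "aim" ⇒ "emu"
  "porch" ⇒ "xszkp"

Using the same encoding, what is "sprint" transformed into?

axzmvb

The shift depends on letter class: consonant f→n is +8, but vowel o→s is +4. The rule splits by letter class: vowels +4, consonants +8.
For sprint: s(cons)+8=a, p(cons)+8=x, r(cons)+8=z, i(vowel)+4=m, n(cons)+8=v, t(cons)+8=b.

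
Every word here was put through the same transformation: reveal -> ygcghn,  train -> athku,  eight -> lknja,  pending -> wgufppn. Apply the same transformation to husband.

Shifts by position in reveal: pos 0: r→y (+7), pos 1: e→g (+2), pos 2: v→c (+7), pos 3: e→g (+2) — repeating every 2. The shifts repeat in a cycle of length 2: positions 0,1,… shift by +7, +2, then the pattern repeats.
Applying it to husband: h+7=o, u+2=w, s+7=z, b+2=d, a+7=h, n+2=p, d+7=k.

owzdhpk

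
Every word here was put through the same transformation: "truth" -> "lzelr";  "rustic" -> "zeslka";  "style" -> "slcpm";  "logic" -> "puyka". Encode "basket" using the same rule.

hoswml

This is an affine cipher: with a=0,…,z=25, each position x becomes (19x+14) mod 26.
On basket: b(1)→19·1+14≡7=h; a(0)→19·0+14≡14=o; s(18)→19·18+14≡18=s; k(10)→19·10+14≡22=w; e(4)→19·4+14≡12=m; t(19)→19·19+14≡11=l (all mod 26).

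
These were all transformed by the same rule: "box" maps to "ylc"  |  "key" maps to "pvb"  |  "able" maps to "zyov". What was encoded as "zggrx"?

attic

This is the alphabet-reversal cipher (Atbash): a becomes z, b becomes y, etc.
Decoding zggrx: z↔a, g↔t, g↔t, r↔i, x↔c.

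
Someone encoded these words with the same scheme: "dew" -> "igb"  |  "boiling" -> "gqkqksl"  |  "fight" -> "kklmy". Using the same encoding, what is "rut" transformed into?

wwy

The shift depends on letter class: consonant d→i is +5, but vowel e→g is +2. Two shifts are in play — +2 for a/e/i/o/u, +5 for every other letter.
Applying it to rut: r(cons)+5=w, u(vowel)+2=w, t(cons)+5=y.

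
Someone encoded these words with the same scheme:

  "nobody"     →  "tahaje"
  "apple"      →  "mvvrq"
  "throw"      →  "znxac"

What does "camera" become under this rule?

imsqxm

Vowels shift forward by 12 and consonants shift forward by 6.
On camera: c(cons)+6=i, a(vowel)+12=m, m(cons)+6=s, e(vowel)+12=q, r(cons)+6=x, a(vowel)+12=m.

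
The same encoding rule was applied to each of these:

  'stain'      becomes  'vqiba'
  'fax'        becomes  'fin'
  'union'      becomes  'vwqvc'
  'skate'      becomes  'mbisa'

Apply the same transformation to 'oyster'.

Two steps: reverse the string, then apply a Caesar shift of +8.
For oyster: reverse → retsyo; then shift: r+8=z, e+8=m, t+8=b, s+8=a, y+8=g, o+8=w.

zmbagw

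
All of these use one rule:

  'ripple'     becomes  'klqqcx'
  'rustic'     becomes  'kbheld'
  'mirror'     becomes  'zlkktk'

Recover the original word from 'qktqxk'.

proper

r(17)→k(10) and i(8)→l(11) fit y≡23x+9 (mod 26); the inverse of 23 mod 26 is 17. This is an affine cipher: with a=0,…,z=25, each position x becomes (23x+9) mod 26.
Undoing it on qktqxk: q(16)→17·(16−9)≡15=p; k(10)→17·(10−9)≡17=r; t(19)→17·(19−9)≡14=o; q(16)→17·(16−9)≡15=p; x(23)→17·(23−9)≡4=e; k(10)→17·(10−9)≡17=r (all mod 26).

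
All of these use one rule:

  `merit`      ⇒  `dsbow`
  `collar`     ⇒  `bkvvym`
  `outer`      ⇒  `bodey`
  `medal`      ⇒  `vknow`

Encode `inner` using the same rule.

boxxs

The output letters match the input read backwards, each shifted +10: merit reversed is tirem. Two steps: reverse the string, then apply a Caesar shift of +10.
Applying it to inner: reverse → renni; then shift: r+10=b, e+10=o, n+10=x, n+10=x, i+10=s.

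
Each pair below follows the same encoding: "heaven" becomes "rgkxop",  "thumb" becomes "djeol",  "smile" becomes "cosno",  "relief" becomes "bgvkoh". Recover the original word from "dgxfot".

tender

Shifts by position in heaven: pos 0: h→r (+10), pos 1: e→g (+2), pos 2: a→k (+10), pos 3: v→x (+2) — repeating every 2. It's a Vigenère-style cipher with numeric key [10,2]: position i shifts by key[i mod 2].
Reversing it on dgxfot: d−10=t, g−2=e, x−10=n, f−2=d, o−10=e, t−2=r.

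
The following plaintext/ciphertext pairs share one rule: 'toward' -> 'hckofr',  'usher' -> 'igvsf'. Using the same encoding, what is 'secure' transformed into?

Compare letters: t→h is +14, o→c is +14, w→k is +14 — a constant shift. It's a constant shift of +14 (ROT14).
Applying it to secure: s+14=g, e+14=s, c+14=q, u+14=i, r+14=f, e+14=s.

gsqifs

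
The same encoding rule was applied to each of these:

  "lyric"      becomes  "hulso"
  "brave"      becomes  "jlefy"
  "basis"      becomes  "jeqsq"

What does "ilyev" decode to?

l(11)→h(7) and y(24)→u(20) fit y≡5x+4 (mod 26); the inverse of 5 mod 26 is 21. This is an affine cipher: with a=0,…,z=25, each position x becomes (5x+4) mod 26.
Reversing it on ilyev: i(8)→21·(8−4)≡6=g; l(11)→21·(11−4)≡17=r; y(24)→21·(24−4)≡4=e; e(4)→21·(4−4)≡0=a; v(21)→21·(21−4)≡19=t (all mod 26).

great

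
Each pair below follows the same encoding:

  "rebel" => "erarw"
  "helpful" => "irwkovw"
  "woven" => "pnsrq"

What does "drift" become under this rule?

uefoy

r(17)→e(4) and e(4)→r(17) fit y≡23x+3 (mod 26); the inverse of 23 mod 26 is 17. Treating letters as 0–25, the rule is x ↦ 23x + 3 (mod 26).
For drift: d(3)→23·3+3≡20=u; r(17)→23·17+3≡4=e; i(8)→23·8+3≡5=f; f(5)→23·5+3≡14=o; t(19)→23·19+3≡24=y (all mod 26).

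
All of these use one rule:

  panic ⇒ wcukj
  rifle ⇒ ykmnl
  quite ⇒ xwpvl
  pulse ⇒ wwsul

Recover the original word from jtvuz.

Shifts by position in panic: pos 0: p→w (+7), pos 1: a→c (+2), pos 2: n→u (+7), pos 3: i→k (+2) — repeating every 2. It's a Vigenère-style cipher with numeric key [7,2]: position i shifts by key[i mod 2].
Decoding jtvuz: j−7=c, t−2=r, v−7=o, u−2=s, z−7=s.

cross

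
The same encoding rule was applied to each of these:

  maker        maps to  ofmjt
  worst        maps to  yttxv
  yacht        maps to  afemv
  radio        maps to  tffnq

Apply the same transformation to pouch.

rtwhj

Shifts by position in maker: pos 0: m→o (+2), pos 1: a→f (+5), pos 2: k→m (+2), pos 3: e→j (+5) — repeating every 2. A repeating key of period 2 is used — shifts +2, +5 over and over.
On pouch: p+2=r, o+5=t, u+2=w, c+5=h, h+2=j.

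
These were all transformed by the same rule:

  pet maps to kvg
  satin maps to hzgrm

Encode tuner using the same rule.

gfmvi

Each pair mirrors across the alphabet (p↔k, e↔v, t↔g): positions sum to 25. This is the alphabet-reversal cipher (Atbash): a becomes z, b becomes y, etc.
For tuner: t↔g, u↔f, n↔m, e↔v, r↔i.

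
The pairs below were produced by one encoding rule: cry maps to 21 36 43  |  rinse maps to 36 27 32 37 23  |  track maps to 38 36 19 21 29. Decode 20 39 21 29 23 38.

c is letter #3 and maps to 21: an offset of 18. Letters become their 1-based position plus 18 (so a→19, b→20, …).
Reversing it on 20 39 21 29 23 38: 20→(20−18)÷1=2=b, 39→(39−18)÷1=21=u, 21→(21−18)÷1=3=c, 29→(29−18)÷1=11=k, 23→(23−18)÷1=5=e, 38→(38−18)÷1=20=t.

bucket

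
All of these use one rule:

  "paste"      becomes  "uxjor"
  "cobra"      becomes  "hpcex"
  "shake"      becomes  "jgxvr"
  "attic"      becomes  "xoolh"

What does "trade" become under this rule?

p(15)→u(20) and a(0)→x(23) fit y≡5x+23 (mod 26); the inverse of 5 mod 26 is 21. Each letter's alphabet position (a=0..z=25) is mapped through 5·x+23 mod 26 — an affine cipher.
For trade: t(19)→5·19+23≡14=o; r(17)→5·17+23≡4=e; a(0)→5·0+23≡23=x; d(3)→5·3+23≡12=m; e(4)→5·4+23≡17=r (all mod 26).

oexmr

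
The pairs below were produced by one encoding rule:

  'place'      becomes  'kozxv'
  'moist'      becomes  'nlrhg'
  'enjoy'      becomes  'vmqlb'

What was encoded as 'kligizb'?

portray

Each pair mirrors across the alphabet (p↔k, l↔o, a↔z): positions sum to 25. Each letter is replaced by its mirror in the alphabet: a↔z, b↔y, c↔x, and so on (the Atbash cipher).
Reversing it on kligizb: k↔p, l↔o, i↔r, g↔t, i↔r, z↔a, b↔y.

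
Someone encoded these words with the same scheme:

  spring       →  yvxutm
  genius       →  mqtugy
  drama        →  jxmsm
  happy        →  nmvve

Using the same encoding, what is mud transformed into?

sgj

The shift depends on letter class: consonant s→y is +6, but vowel i→u is +12. Vowels shift forward by 12 and consonants shift forward by 6.
On mud: m(cons)+6=s, u(vowel)+12=g, d(cons)+6=j.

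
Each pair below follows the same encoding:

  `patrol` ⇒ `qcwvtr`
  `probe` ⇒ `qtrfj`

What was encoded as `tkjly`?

The shift increases by 1 at each position, starting from +1: 1, 2, 3, ….
Decoding tkjly: t−1=s, k−2=i, j−3=g, l−4=h, y−5=t.

sight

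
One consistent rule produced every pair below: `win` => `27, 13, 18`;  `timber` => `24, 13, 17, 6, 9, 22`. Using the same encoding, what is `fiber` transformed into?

10, 13, 6, 9, 22

Each letter is replaced by its alphabet position (a=1..z=26) + 4.
Applying it to fiber: f=6→10, i=9→13, b=2→6, e=5→9, r=18→22.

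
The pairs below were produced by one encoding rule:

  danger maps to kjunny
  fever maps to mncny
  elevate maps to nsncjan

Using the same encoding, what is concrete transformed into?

jxujynan

The shift depends on letter class: consonant d→k is +7, but vowel a→j is +9. The rule splits by letter class: vowels +9, consonants +7.
Applying it to concrete: c(cons)+7=j, o(vowel)+9=x, n(cons)+7=u, c(cons)+7=j, r(cons)+7=y, e(vowel)+9=n, t(cons)+7=a, e(vowel)+9=n.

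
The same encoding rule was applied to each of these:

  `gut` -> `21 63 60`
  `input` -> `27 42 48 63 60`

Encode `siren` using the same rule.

With a=1..z=26, the number is 3·pos.
Applying it to siren: s=19→57, i=9→27, r=18→54, e=5→15, n=14→42.

57 27 54 15 42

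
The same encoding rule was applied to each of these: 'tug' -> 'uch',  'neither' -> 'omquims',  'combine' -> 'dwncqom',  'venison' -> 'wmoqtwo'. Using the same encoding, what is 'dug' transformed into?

ech

The shift depends on letter class: consonant t→u is +1, but vowel u→c is +8. Vowels shift forward by 8 and consonants shift forward by 1.
For dug: d(cons)+1=e, u(vowel)+8=c, g(cons)+1=h.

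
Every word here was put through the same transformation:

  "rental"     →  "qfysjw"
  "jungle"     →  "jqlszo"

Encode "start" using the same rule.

The output letters match the input read backwards, each shifted +5: rental reversed is latner. Read the word backwards and shift each letter +5.
For start: reverse → trats; then shift: t+5=y, r+5=w, a+5=f, t+5=y, s+5=x.

ywfyx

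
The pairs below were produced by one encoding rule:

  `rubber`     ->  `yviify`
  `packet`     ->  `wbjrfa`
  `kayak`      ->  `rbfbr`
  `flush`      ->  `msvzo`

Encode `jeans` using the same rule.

qfbuz

Two shifts are in play — +1 for a/e/i/o/u, +7 for every other letter.
On jeans: j(cons)+7=q, e(vowel)+1=f, a(vowel)+1=b, n(cons)+7=u, s(cons)+7=z.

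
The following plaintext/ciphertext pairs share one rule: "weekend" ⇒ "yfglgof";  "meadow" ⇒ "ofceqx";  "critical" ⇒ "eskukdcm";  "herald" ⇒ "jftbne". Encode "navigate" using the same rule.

Shifts by position in weekend: pos 0: w→y (+2), pos 1: e→f (+1), pos 2: e→g (+2), pos 3: k→l (+1) — repeating every 2. It's a Vigenère-style cipher with numeric key [2,1]: position i shifts by key[i mod 2].
For navigate: n+2=p, a+1=b, v+2=x, i+1=j, g+2=i, a+1=b, t+2=v, e+1=f.

pbxjibvf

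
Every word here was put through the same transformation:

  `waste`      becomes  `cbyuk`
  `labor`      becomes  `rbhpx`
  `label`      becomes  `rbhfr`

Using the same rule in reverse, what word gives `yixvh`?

Shifts by position in waste: pos 0: w→c (+6), pos 1: a→b (+1), pos 2: s→y (+6), pos 3: t→u (+1) — repeating every 2. It's a Vigenère-style cipher with numeric key [6,1]: position i shifts by key[i mod 2].
Undoing it on yixvh: y−6=s, i−1=h, x−6=r, v−1=u, h−6=b.

shrub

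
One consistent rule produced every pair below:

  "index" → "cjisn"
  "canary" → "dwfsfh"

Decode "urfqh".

clamp

Read the word backwards and shift each letter +5.
Undoing it on urfqh: shift back: u−5=p, r−5=m, f−5=a, q−5=l, h−5=c → pmalc; then reverse → clamp.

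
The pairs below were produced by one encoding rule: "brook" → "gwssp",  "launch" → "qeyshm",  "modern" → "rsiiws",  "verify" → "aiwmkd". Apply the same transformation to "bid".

gmi

The shift depends on letter class: consonant b→g is +5, but vowel o→s is +4. The rule splits by letter class: vowels +4, consonants +5.
For bid: b(cons)+5=g, i(vowel)+4=m, d(cons)+5=i.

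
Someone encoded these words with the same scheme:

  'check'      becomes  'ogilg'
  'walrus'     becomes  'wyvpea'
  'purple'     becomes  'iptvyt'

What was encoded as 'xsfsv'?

robot

The output letters match the input read backwards, each shifted +4: check reversed is kcehc. Read the word backwards and shift each letter +4.
Undoing it on xsfsv: shift back: x−4=t, s−4=o, f−4=b, s−4=o, v−4=r → tobor; then reverse → robot.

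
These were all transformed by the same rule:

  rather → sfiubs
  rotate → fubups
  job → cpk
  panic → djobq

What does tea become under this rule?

Two steps: reverse the string, then apply a Caesar shift of +1.
Applying it to tea: reverse → aet; then shift: a+1=b, e+1=f, t+1=u.

bfu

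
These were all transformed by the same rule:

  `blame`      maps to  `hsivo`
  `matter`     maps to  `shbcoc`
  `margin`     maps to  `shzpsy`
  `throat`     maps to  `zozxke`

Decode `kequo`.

exile

In blame: b→h is +6, l→s is +7, a→i is +8, m→v is +9 — the shift increases by 1 each position. The shift increases by 1 at each position, starting from +6: 6, 7, 8, ….
Decoding kequo: k−6=e, e−7=x, q−8=i, u−9=l, o−10=e.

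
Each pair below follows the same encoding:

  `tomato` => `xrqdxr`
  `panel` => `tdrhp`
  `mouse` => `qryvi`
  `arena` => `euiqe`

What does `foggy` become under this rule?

jrkjc

Shifts by position in tomato: pos 0: t→x (+4), pos 1: o→r (+3), pos 2: m→q (+4), pos 3: a→d (+3) — repeating every 2. It's a Vigenère-style cipher with numeric key [4,3]: position i shifts by key[i mod 2].
On foggy: f+4=j, o+3=r, g+4=k, g+3=j, y+4=c.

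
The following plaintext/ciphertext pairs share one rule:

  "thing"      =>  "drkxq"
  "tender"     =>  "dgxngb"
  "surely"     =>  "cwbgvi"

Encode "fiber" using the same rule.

Two shifts are in play — +2 for a/e/i/o/u, +10 for every other letter.
For fiber: f(cons)+10=p, i(vowel)+2=k, b(cons)+10=l, e(vowel)+2=g, r(cons)+10=b.

pklgb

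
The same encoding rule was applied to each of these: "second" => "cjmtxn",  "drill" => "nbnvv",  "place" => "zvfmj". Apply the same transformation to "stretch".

cdbjdmr

The shift depends on letter class: consonant s→c is +10, but vowel e→j is +5. Vowels shift forward by 5 and consonants shift forward by 10.
On stretch: s(cons)+10=c, t(cons)+10=d, r(cons)+10=b, e(vowel)+5=j, t(cons)+10=d, c(cons)+10=m, h(cons)+10=r.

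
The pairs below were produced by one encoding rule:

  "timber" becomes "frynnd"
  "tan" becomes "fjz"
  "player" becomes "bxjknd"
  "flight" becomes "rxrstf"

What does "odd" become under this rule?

xpp

Two shifts are in play — +9 for a/e/i/o/u, +12 for every other letter.
Applying it to odd: o(vowel)+9=x, d(cons)+12=p, d(cons)+12=p.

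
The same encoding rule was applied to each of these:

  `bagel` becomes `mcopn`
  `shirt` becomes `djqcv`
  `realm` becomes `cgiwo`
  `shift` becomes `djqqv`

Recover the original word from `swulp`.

human

Shifts by position in bagel: pos 0: b→m (+11), pos 1: a→c (+2), pos 2: g→o (+8), pos 3: e→p (+11), pos 4: l→n (+2) — repeating every 3. It's a Vigenère-style cipher with numeric key [11,2,8]: position i shifts by key[i mod 3].
Decoding swulp: s−11=h, w−2=u, u−8=m, l−11=a, p−2=n.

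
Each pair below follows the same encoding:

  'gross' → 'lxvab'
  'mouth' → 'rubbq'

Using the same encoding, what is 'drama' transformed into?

ixhuj

The shift increases by 1 at each position, starting from +5: 5, 6, 7, ….
For drama: d+5=i, r+6=x, a+7=h, m+8=u, a+9=j.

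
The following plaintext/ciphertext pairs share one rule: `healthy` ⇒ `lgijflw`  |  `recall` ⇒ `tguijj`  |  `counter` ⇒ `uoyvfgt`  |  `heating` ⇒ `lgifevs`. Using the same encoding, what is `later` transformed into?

jifgt

This is an affine cipher: with a=0,…,z=25, each position x becomes (19x+8) mod 26.
Applying it to later: l(11)→19·11+8≡9=j; a(0)→19·0+8≡8=i; t(19)→19·19+8≡5=f; e(4)→19·4+8≡6=g; r(17)→19·17+8≡19=t (all mod 26).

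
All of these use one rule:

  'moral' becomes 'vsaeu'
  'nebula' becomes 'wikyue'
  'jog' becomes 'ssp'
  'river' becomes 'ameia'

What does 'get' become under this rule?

pic

The shift depends on letter class: consonant m→v is +9, but vowel o→s is +4. Vowels shift forward by 4 and consonants shift forward by 9.
On get: g(cons)+9=p, e(vowel)+4=i, t(cons)+9=c.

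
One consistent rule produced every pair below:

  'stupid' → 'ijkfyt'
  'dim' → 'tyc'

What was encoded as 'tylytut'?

divided

It's a constant shift of +16 (ROT16).
Reversing it on tylytut: t−16=d, y−16=i, l−16=v, y−16=i, t−16=d, u−16=e, t−16=d.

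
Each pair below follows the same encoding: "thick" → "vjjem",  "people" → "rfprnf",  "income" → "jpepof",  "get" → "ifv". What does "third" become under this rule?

vjjtf

The shift depends on letter class: consonant t→v is +2, but vowel i→j is +1. The rule splits by letter class: vowels +1, consonants +2.
Applying it to third: t(cons)+2=v, h(cons)+2=j, i(vowel)+1=j, r(cons)+2=t, d(cons)+2=f.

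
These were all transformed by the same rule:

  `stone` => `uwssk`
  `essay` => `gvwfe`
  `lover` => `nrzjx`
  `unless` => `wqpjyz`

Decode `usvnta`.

In stone: s→u is +2, t→w is +3, o→s is +4, n→s is +5 — the shift increases by 1 each position. Each letter shifts forward by (position + 2), i.e. 2, 3, 4, … — the shift grows by one for each successive letter.
Undoing it on usvnta: u−2=s, s−3=p, v−4=r, n−5=i, t−6=n, a−7=t.

sprint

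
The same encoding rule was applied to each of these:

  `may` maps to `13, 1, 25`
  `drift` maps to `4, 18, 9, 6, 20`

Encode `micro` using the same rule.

m is letter #13 and maps to 13: an offset of 0. Each letter is replaced by its alphabet position (a=1, b=2, …, z=26).
Applying it to micro: m=13→13, i=9→9, c=3→3, r=18→18, o=15→15.

13, 9, 3, 18, 15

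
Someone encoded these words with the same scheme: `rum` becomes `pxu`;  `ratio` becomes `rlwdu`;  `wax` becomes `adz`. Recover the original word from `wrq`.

The word is reversed, then every letter is shifted forward by 3.
Decoding wrq: shift back: w−3=t, r−3=o, q−3=n → ton; then reverse → not.

not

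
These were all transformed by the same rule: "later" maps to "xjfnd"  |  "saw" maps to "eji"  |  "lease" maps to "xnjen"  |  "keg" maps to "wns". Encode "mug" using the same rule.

yds

The shift depends on letter class: consonant l→x is +12, but vowel a→j is +9. Two shifts are in play — +9 for a/e/i/o/u, +12 for every other letter.
For mug: m(cons)+12=y, u(vowel)+9=d, g(cons)+12=s.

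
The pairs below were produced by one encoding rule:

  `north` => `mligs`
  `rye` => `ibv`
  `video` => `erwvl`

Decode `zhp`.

ask

Each pair mirrors across the alphabet (n↔m, o↔l, r↔i): positions sum to 25. Each letter is replaced by its mirror in the alphabet: a↔z, b↔y, c↔x, and so on (the Atbash cipher).
Undoing it on zhp: z↔a, h↔s, p↔k.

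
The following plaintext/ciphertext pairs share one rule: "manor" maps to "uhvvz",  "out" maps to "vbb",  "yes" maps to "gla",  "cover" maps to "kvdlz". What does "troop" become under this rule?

Two shifts are in play — +7 for a/e/i/o/u, +8 for every other letter.
Applying it to troop: t(cons)+8=b, r(cons)+8=z, o(vowel)+7=v, o(vowel)+7=v, p(cons)+8=x.

bzvvx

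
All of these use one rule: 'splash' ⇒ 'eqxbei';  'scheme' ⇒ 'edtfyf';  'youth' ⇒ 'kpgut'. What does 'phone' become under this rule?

biaoq

Shifts by position in splash: pos 0: s→e (+12), pos 1: p→q (+1), pos 2: l→x (+12), pos 3: a→b (+1) — repeating every 2. A repeating key of period 2 is used — shifts +12, +1 over and over.
On phone: p+12=b, h+1=i, o+12=a, n+1=o, e+12=q.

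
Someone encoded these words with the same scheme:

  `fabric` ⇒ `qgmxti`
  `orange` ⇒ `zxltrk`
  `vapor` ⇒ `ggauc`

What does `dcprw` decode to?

swell

Shifts by position in fabric: pos 0: f→q (+11), pos 1: a→g (+6), pos 2: b→m (+11), pos 3: r→x (+6) — repeating every 2. It's a Vigenère-style cipher with numeric key [11,6]: position i shifts by key[i mod 2].
Decoding dcprw: d−11=s, c−6=w, p−11=e, r−6=l, w−11=l.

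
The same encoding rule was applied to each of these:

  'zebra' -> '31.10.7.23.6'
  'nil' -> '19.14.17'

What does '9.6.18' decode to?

dam

z is letter #26 and maps to 31: an offset of 5. Letters become their 1-based position plus 5 (so a→6, b→7, …).
Reversing it on 9.6.18: 9→(9−5)÷1=4=d, 6→(6−5)÷1=1=a, 18→(18−5)÷1=13=m.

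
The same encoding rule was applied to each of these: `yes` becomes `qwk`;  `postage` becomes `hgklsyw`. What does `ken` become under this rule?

cwf

Compare letters: y→q is +18, e→w is +18, s→k is +18 — a constant shift. Every letter moves 18 places later in the alphabet, wrapping around z→a.
Applying it to ken: k+18=c, e+18=w, n+18=f.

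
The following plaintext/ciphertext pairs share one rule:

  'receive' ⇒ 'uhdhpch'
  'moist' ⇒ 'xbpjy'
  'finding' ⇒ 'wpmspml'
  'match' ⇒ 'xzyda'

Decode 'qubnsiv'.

r(17)→u(20) and e(4)→h(7) fit y≡15x+25 (mod 26); the inverse of 15 mod 26 is 7. Treating letters as 0–25, the rule is x ↦ 15x + 25 (mod 26).
Undoing it on qubnsiv: q(16)→7·(16−25)≡15=p; u(20)→7·(20−25)≡17=r; b(1)→7·(1−25)≡14=o; n(13)→7·(13−25)≡20=u; s(18)→7·(18−25)≡3=d; i(8)→7·(8−25)≡11=l; v(21)→7·(21−25)≡24=y (all mod 26).

proudly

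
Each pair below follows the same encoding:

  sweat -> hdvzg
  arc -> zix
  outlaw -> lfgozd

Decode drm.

This is the alphabet-reversal cipher (Atbash): a becomes z, b becomes y, etc.
Undoing it on drm: d↔w, r↔i, m↔n.

win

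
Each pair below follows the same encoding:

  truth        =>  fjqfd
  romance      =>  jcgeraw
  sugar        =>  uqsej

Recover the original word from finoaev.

This is an affine cipher: with a=0,…,z=25, each position x becomes (11x+4) mod 26.
Decoding finoaev: f(5)→19·(5−4)≡19=t; i(8)→19·(8−4)≡24=y; n(13)→19·(13−4)≡15=p; o(14)→19·(14−4)≡8=i; a(0)→19·(0−4)≡2=c; e(4)→19·(4−4)≡0=a; v(21)→19·(21−4)≡11=l (all mod 26).

typical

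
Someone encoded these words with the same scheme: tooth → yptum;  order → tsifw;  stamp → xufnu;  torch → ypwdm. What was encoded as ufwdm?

Shifts by position in tooth: pos 0: t→y (+5), pos 1: o→p (+1), pos 2: o→t (+5), pos 3: t→u (+1) — repeating every 2. A repeating key of period 2 is used — shifts +5, +1 over and over.
Decoding ufwdm: u−5=p, f−1=e, w−5=r, d−1=c, m−5=h.

perch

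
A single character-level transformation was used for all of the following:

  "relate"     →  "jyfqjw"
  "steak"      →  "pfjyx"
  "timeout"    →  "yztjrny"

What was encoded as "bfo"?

Read the word backwards and shift each letter +5.
Decoding bfo: shift back: b−5=w, f−5=a, o−5=j → waj; then reverse → jaw.

jaw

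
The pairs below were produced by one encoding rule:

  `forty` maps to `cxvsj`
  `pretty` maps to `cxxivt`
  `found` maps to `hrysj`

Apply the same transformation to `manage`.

The word is reversed, then every letter is shifted forward by 4.
Applying it to manage: reverse → eganam; then shift: e+4=i, g+4=k, a+4=e, n+4=r, a+4=e, m+4=q.

ikereq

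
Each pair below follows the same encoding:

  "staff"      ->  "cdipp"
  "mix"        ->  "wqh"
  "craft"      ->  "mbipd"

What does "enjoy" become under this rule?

The shift depends on letter class: consonant s→c is +10, but vowel a→i is +8. The rule splits by letter class: vowels +8, consonants +10.
Applying it to enjoy: e(vowel)+8=m, n(cons)+10=x, j(cons)+10=t, o(vowel)+8=w, y(cons)+10=i.

mxtwi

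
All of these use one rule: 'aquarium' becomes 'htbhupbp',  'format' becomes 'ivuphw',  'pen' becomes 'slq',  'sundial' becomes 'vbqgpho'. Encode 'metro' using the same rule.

The shift depends on letter class: consonant q→t is +3, but vowel a→h is +7. The rule splits by letter class: vowels +7, consonants +3.
Applying it to metro: m(cons)+3=p, e(vowel)+7=l, t(cons)+3=w, r(cons)+3=u, o(vowel)+7=v.

plwuv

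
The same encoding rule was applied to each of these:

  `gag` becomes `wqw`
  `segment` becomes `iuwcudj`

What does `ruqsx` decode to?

Compare letters: g→w is +16, a→q is +16, g→w is +16 — a constant shift. This is a Caesar cipher with shift 16.
Decoding ruqsx: r−16=b, u−16=e, q−16=a, s−16=c, x−16=h.

beach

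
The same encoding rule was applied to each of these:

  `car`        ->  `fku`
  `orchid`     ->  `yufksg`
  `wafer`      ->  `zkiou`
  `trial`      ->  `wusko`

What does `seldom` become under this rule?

The shift depends on letter class: consonant c→f is +3, but vowel a→k is +10. The rule splits by letter class: vowels +10, consonants +3.
On seldom: s(cons)+3=v, e(vowel)+10=o, l(cons)+3=o, d(cons)+3=g, o(vowel)+10=y, m(cons)+3=p.

voogyp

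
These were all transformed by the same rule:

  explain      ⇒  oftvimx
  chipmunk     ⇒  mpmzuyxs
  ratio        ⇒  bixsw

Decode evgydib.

uncover

Shifts by position in explain: pos 0: e→o (+10), pos 1: x→f (+8), pos 2: p→t (+4), pos 3: l→v (+10), pos 4: a→i (+8), pos 5: i→m (+4) — repeating every 3. It's a Vigenère-style cipher with numeric key [10,8,4]: position i shifts by key[i mod 3].
Decoding evgydib: e−10=u, v−8=n, g−4=c, y−10=o, d−8=v, i−4=e, b−10=r.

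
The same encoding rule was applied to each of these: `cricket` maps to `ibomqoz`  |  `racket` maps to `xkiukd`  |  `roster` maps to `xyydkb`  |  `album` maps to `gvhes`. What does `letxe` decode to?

funny

Shifts by position in cricket: pos 0: c→i (+6), pos 1: r→b (+10), pos 2: i→o (+6), pos 3: c→m (+10) — repeating every 2. It's a Vigenère-style cipher with numeric key [6,10]: position i shifts by key[i mod 2].
Undoing it on letxe: l−6=f, e−10=u, t−6=n, x−10=n, e−6=y.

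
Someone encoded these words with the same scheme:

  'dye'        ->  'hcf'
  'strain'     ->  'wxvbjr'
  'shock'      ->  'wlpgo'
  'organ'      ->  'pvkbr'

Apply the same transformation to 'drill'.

hvjpp

The shift depends on letter class: consonant d→h is +4, but vowel e→f is +1. Two shifts are in play — +1 for a/e/i/o/u, +4 for every other letter.
On drill: d(cons)+4=h, r(cons)+4=v, i(vowel)+1=j, l(cons)+4=p, l(cons)+4=p.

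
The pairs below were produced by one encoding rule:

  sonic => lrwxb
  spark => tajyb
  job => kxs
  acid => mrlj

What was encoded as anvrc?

timer

Read the word backwards and shift each letter +9.
Reversing it on anvrc: shift back: a−9=r, n−9=e, v−9=m, r−9=i, c−9=t → remit; then reverse → timer.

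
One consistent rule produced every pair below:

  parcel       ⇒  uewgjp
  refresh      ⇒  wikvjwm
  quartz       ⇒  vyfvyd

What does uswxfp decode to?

portal

Shifts by position in parcel: pos 0: p→u (+5), pos 1: a→e (+4), pos 2: r→w (+5), pos 3: c→g (+4) — repeating every 2. A repeating key of period 2 is used — shifts +5, +4 over and over.
Undoing it on uswxfp: u−5=p, s−4=o, w−5=r, x−4=t, f−5=a, p−4=l.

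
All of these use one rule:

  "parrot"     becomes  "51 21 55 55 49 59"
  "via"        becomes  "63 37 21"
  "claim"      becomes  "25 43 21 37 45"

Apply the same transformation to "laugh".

p(#16)→51 and a(#1)→21: differences scale by 2, so n = 2·pos + 19. The formula is n = 2×(alphabet index, a=1) + 19.
Applying it to laugh: l=12→43, a=1→21, u=21→61, g=7→33, h=8→35.

43 21 61 33 35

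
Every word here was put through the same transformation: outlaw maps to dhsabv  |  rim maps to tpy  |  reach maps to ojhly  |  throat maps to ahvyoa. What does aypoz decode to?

Read the word backwards and shift each letter +7.
Undoing it on aypoz: shift back: a−7=t, y−7=r, p−7=i, o−7=h, z−7=s → trihs; then reverse → shirt.

shirt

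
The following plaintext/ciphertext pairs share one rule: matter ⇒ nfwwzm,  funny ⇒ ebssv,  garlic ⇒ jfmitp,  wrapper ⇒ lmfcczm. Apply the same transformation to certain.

This is an affine cipher: with a=0,…,z=25, each position x becomes (5x+5) mod 26.
For certain: c(2)→5·2+5≡15=p; e(4)→5·4+5≡25=z; r(17)→5·17+5≡12=m; t(19)→5·19+5≡22=w; a(0)→5·0+5≡5=f; i(8)→5·8+5≡19=t; n(13)→5·13+5≡18=s (all mod 26).

pzmwfts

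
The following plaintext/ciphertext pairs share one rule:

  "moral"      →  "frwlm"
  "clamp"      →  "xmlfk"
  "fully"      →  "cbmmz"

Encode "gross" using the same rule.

vwrpp

Treating letters as 0–25, the rule is x ↦ 19x + 11 (mod 26).
On gross: g(6)→19·6+11≡21=v; r(17)→19·17+11≡22=w; o(14)→19·14+11≡17=r; s(18)→19·18+11≡15=p; s(18)→19·18+11≡15=p (all mod 26).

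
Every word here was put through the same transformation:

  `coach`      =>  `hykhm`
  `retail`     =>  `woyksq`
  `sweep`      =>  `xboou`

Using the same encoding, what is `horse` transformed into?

The shift depends on letter class: consonant c→h is +5, but vowel o→y is +10. Vowels shift forward by 10 and consonants shift forward by 5.
For horse: h(cons)+5=m, o(vowel)+10=y, r(cons)+5=w, s(cons)+5=x, e(vowel)+10=o.

mywxo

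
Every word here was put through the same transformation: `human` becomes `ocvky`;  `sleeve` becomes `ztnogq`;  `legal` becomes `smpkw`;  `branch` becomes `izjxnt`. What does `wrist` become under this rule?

In human: h→o is +7, u→c is +8, m→v is +9, a→k is +10 — the shift increases by 1 each position. Letter i (0-indexed) is shifted by i+7, so successive shifts are 7, 8, 9, ….
On wrist: w+7=d, r+8=z, i+9=r, s+10=c, t+11=e.

dzrce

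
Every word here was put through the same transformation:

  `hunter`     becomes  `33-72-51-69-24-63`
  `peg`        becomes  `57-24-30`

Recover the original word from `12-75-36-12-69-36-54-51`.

With a=1..z=26, the number is 3·pos + 9.
Undoing it on 12-75-36-12-69-36-54-51: 12→(12−9)÷3=1=a, 75→(75−9)÷3=22=v, 36→(36−9)÷3=9=i, 12→(12−9)÷3=1=a, 69→(69−9)÷3=20=t, 36→(36−9)÷3=9=i, 54→(54−9)÷3=15=o, 51→(51−9)÷3=14=n.

aviation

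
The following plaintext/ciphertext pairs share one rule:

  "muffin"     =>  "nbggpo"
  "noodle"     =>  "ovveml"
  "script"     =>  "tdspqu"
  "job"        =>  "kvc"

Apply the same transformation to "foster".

The shift depends on letter class: consonant m→n is +1, but vowel u→b is +7. Vowels shift forward by 7 and consonants shift forward by 1.
For foster: f(cons)+1=g, o(vowel)+7=v, s(cons)+1=t, t(cons)+1=u, e(vowel)+7=l, r(cons)+1=s.

gvtuls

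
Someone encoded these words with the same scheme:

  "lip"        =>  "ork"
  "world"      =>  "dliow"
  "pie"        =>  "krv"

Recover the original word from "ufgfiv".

future

This is the alphabet-reversal cipher (Atbash): a becomes z, b becomes y, etc.
Reversing it on ufgfiv: u↔f, f↔u, g↔t, f↔u, i↔r, v↔e.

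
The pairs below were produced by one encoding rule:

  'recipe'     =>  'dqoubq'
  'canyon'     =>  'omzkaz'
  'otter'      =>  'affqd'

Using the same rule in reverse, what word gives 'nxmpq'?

blade

Compare letters: r→d is +12, e→q is +12, c→o is +12 — a constant shift. It's a constant shift of +12 (ROT12).
Reversing it on nxmpq: n−12=b, x−12=l, m−12=a, p−12=d, q−12=e.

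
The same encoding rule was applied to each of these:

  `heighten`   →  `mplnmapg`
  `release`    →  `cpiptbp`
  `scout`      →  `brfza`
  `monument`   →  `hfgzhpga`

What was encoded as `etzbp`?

h(7)→m(12) and e(4)→p(15) fit y≡25x+19 (mod 26); the inverse of 25 mod 26 is 25. Each letter's alphabet position (a=0..z=25) is mapped through 25·x+19 mod 26 — an affine cipher.
Decoding etzbp: e(4)→25·(4−19)≡15=p; t(19)→25·(19−19)≡0=a; z(25)→25·(25−19)≡20=u; b(1)→25·(1−19)≡18=s; p(15)→25·(15−19)≡4=e (all mod 26).

pause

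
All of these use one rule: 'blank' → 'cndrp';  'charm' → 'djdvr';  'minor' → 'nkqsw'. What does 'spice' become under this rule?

trlgj

The shift increases by 1 at each position, starting from +1: 1, 2, 3, ….
Applying it to spice: s+1=t, p+2=r, i+3=l, c+4=g, e+5=j.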